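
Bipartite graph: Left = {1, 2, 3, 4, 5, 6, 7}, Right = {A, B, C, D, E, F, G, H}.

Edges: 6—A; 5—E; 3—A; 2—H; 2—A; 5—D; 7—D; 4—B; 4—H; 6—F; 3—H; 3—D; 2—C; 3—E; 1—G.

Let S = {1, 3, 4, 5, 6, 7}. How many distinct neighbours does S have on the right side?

The union of neighbours of {1, 3, 4, 5, 6, 7} is {A, B, D, E, F, G, H}, which has 7 elements.
Since |N(S)| = 7 ≥ |S| = 6, Hall's condition holds for this subset.

7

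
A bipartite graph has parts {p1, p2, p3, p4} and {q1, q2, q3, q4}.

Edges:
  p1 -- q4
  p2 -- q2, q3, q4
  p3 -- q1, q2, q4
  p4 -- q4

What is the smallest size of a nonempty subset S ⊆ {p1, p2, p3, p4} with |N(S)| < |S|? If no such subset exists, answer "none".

Take S = {p1, p4}. Its neighbourhood is {q4}, so |N(S)| = 1 < |S| = 2.
No single vertex violates Hall's condition since each has at least one neighbour, so 2 is the minimum.

2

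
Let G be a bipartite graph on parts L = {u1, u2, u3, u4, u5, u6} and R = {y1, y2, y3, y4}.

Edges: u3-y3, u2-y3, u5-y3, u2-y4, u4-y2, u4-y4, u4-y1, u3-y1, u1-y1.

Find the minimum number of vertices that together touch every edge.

4

A maximum matching has 4 edges (e.g. u1–y1, u2–y4, u3–y3, u4–y2).
By König's theorem the minimum vertex cover has the same size. One such cover is {u2, u4, y1, y3}.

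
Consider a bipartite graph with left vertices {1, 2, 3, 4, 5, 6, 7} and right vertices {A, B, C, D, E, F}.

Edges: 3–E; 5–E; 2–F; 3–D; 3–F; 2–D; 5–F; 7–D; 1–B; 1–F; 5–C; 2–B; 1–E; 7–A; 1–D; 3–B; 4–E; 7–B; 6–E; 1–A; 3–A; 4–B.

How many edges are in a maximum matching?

6

One maximum matching: 1–A, 2–D, 3–F, 4–B, 5–C, 6–E.
The set {1, 2, 3, 4, 6, 7} has only 5 neighbours ({A, B, D, E, F}), so by Hall's theorem at most 6 of the 7 left vertices can be matched.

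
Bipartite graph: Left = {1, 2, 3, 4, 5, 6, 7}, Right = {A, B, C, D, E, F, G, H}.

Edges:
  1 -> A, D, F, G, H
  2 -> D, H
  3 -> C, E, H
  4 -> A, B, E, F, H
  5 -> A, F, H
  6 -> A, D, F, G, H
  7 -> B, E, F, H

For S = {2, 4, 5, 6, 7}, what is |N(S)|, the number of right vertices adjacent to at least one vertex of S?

7

The union of neighbours of {2, 4, 5, 6, 7} is {A, B, D, E, F, G, H}, which has 7 elements.
Since |N(S)| = 7 ≥ |S| = 5, Hall's condition holds for this subset.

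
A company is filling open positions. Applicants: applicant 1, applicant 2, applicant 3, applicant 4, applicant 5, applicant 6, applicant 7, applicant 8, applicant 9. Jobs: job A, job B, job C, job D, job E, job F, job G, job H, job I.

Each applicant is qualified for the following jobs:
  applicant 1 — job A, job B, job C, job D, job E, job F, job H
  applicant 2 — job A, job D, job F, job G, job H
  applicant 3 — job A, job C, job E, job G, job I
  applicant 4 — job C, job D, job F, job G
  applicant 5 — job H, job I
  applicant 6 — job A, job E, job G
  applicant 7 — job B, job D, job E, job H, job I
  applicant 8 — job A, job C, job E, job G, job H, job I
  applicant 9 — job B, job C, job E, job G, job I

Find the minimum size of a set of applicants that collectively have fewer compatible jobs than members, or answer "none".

A matching saturating every applicant exists, for instance applicant 1→job F, applicant 2→job H, applicant 3→job A, applicant 4→job C, applicant 5→job I, applicant 6→job E, applicant 7→job D, applicant 8→job G, applicant 9→job B.
By Hall's marriage theorem, this means |N(S)| ≥ |S| for every subset S, so no violating subset exists.

none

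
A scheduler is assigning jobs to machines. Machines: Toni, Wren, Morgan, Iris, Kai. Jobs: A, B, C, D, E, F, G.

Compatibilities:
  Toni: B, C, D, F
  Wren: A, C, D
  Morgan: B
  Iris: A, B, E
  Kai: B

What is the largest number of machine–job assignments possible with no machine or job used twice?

For example, pair Toni–F, Wren–C, Morgan–B, Iris–E.
The set {Morgan, Kai} has only 1 neighbour ({B}), so by Hall's theorem at most 4 of the 5 machines can be matched.

4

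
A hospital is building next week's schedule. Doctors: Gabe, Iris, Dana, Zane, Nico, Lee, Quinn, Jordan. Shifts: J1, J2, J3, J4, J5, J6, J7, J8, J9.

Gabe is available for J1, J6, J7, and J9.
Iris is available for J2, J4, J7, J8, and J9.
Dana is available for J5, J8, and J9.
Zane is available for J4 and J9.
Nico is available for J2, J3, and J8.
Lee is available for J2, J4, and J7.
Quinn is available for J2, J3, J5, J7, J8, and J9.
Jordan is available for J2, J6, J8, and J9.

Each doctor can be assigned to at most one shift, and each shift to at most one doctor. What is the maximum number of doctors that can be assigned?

8

For example, pair Gabe→J6, Iris→J8, Dana→J5, Zane→J4, Nico→J3, Lee→J7, Quinn→J2, Jordan→J9.
This saturates every doctor, so 8 is the maximum.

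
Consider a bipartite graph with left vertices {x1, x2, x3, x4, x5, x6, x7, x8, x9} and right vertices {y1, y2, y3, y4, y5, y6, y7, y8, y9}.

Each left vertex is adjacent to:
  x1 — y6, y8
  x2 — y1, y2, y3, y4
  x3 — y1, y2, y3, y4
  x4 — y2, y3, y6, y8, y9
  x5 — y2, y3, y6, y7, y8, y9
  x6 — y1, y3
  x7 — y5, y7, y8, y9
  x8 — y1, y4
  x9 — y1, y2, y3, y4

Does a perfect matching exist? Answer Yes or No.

The set {x2, x3, x6, x8, x9} has only 4 neighbours ({y1, y2, y3, y4}), so by Hall's theorem at most 8 of the 9 left vertices can be matched.
Hence no matching covers every left vertex.

No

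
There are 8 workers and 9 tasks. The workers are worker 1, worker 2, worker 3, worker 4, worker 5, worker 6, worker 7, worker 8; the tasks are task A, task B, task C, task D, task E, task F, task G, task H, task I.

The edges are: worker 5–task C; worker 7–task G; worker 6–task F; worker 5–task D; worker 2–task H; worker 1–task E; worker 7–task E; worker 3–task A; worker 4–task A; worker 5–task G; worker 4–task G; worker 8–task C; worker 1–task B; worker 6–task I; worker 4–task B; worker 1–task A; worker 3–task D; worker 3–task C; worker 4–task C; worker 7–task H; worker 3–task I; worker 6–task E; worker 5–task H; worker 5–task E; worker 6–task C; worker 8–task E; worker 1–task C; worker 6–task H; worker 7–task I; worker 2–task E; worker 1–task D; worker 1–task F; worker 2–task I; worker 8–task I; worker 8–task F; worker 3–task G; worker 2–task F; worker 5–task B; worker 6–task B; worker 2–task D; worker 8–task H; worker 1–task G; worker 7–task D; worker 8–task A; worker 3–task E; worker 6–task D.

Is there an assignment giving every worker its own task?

Yes

For example, pair worker 1-task C, worker 2-task H, worker 3-task D, worker 4-task B, worker 5-task G, worker 6-task F, worker 7-task I, worker 8-task A.
All 8 workers are covered.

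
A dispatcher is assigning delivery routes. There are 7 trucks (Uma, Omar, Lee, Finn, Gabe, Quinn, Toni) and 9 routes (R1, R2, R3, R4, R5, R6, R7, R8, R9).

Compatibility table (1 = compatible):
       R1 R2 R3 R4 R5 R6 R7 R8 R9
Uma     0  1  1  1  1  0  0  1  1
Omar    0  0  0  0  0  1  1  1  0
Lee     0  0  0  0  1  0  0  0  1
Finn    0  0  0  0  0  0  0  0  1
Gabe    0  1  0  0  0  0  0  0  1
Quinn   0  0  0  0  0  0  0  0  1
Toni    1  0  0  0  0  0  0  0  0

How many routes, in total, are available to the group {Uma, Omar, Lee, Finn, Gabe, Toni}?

The union of neighbours of {Uma, Omar, Lee, Finn, Gabe, Toni} is {R1, R2, R3, R4, R5, R6, R7, R8, R9}, which has 9 elements.
Since |N(S)| = 9 ≥ |S| = 6, Hall's condition holds for this subset.

9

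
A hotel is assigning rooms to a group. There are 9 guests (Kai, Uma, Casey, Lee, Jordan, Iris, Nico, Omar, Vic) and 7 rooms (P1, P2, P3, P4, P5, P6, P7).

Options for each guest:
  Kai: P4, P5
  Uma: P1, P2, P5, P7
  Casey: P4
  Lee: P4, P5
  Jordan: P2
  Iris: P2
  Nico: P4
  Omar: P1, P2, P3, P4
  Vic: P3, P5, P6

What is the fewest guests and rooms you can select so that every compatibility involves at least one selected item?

6

The 6 edges Kai–P5, Uma–P7, Casey–P4, Jordan–P2, Omar–P1, Vic–P6 form a matching, so any vertex cover needs at least 6 vertices (one per matched edge).
Conversely {Uma, Omar, Vic, P2, P4, P5} meets every edge and has exactly 6 vertices, so 6 is optimal.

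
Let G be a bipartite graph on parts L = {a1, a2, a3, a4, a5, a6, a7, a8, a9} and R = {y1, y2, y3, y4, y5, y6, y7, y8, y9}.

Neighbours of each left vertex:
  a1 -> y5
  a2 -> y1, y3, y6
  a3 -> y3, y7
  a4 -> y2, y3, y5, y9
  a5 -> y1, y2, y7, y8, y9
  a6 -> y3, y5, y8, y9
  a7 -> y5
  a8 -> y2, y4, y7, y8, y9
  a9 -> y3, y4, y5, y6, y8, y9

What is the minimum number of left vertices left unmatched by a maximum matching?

1

A valid assignment of size 8: a1–y5, a2–y1, a3–y3, a4–y2, a5–y9, a6–y8, a8–y7, a9–y6.
The set {a1, a7} has only 1 neighbour ({y5}), so by Hall's theorem at most 8 of the 9 left vertices can be matched.
That matches 8 of the 9, leaving 1 unmatched; no matching can do better.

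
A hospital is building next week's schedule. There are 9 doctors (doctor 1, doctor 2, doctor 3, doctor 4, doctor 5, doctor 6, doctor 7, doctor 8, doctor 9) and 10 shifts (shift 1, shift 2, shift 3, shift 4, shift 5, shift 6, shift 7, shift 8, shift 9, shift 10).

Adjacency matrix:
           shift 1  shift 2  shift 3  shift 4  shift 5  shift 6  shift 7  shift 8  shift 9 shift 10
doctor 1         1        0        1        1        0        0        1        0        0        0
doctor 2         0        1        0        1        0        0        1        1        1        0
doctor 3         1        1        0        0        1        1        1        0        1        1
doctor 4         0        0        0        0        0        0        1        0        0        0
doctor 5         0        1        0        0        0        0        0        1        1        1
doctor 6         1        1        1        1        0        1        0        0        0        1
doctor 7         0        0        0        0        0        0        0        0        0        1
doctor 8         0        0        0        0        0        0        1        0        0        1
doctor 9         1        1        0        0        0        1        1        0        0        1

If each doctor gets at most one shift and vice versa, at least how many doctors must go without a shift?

1

One maximum matching: doctor 1-shift 3, doctor 2-shift 8, doctor 3-shift 5, doctor 4-shift 7, doctor 5-shift 2, doctor 6-shift 4, doctor 7-shift 10, doctor 9-shift 6.
The set {doctor 4, doctor 7, doctor 8} has only 2 neighbours ({shift 10, shift 7}), so by Hall's theorem at most 8 of the 9 doctors can be matched.
That matches 8 of the 9, leaving 1 unmatched; no matching can do better.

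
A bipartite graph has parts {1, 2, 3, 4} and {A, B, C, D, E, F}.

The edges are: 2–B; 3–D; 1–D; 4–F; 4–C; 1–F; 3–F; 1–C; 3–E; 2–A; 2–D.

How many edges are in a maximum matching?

4

One maximum matching: 1→C, 2→B, 3→E, 4→F.
This saturates every left vertex, so 4 is the maximum.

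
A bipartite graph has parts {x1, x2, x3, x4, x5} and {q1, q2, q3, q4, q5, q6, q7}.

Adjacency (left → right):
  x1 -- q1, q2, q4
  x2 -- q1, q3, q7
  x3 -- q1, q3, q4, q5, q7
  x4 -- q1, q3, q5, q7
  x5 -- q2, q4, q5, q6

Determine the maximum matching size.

5

A valid assignment of size 5: x1→q2, x2→q7, x3→q4, x4→q5, x5→q6.
All 5 left vertices are matched, so no larger matching exists.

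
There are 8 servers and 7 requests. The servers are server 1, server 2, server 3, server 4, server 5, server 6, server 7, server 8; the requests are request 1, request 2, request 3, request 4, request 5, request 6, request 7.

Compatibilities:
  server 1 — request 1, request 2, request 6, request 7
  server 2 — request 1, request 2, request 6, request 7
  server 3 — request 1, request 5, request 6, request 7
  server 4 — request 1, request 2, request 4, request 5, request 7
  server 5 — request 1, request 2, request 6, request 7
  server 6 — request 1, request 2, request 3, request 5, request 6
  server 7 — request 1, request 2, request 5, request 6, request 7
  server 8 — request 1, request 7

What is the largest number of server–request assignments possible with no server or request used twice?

7

A valid assignment of size 7: server 1–request 1, server 2–request 2, server 3–request 5, server 4–request 4, server 5–request 6, server 6–request 3, server 7–request 7.
The set {server 1, server 2, server 3, server 5, server 7, server 8} has only 5 neighbours ({request 1, request 2, request 5, request 6, request 7}), so by Hall's theorem at most 7 of the 8 servers can be matched.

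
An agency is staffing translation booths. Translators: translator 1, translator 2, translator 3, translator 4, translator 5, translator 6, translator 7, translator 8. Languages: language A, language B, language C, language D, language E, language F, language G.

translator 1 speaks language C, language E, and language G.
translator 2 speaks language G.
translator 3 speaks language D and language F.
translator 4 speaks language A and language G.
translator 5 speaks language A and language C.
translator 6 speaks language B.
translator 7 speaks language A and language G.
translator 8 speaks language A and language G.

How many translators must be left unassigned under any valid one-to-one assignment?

2

For example, pair translator 1–language E, translator 2–language G, translator 3–language F, translator 4–language A, translator 5–language C, translator 6–language B.
The set {translator 2, translator 4, translator 7, translator 8} has only 2 neighbours ({language A, language G}), so by Hall's theorem at most 6 of the 8 translators can be matched.
That matches 6 of the 8, leaving 2 unmatched; no matching can do better.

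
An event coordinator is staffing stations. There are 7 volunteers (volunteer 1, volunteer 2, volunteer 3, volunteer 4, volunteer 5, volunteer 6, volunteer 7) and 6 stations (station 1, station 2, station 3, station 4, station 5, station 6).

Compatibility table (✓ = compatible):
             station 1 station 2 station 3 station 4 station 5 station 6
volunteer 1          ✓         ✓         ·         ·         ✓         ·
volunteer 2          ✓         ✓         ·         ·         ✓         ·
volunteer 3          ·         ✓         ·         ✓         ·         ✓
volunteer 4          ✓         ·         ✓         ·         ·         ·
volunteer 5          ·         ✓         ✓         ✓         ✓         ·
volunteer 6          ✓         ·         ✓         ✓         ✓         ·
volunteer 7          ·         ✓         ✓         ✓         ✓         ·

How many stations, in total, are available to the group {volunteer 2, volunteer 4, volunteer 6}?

5

The union of neighbours of {volunteer 2, volunteer 4, volunteer 6} is {station 1, station 2, station 3, station 4, station 5}, which has 5 elements.
Since |N(S)| = 5 ≥ |S| = 3, Hall's condition holds for this subset.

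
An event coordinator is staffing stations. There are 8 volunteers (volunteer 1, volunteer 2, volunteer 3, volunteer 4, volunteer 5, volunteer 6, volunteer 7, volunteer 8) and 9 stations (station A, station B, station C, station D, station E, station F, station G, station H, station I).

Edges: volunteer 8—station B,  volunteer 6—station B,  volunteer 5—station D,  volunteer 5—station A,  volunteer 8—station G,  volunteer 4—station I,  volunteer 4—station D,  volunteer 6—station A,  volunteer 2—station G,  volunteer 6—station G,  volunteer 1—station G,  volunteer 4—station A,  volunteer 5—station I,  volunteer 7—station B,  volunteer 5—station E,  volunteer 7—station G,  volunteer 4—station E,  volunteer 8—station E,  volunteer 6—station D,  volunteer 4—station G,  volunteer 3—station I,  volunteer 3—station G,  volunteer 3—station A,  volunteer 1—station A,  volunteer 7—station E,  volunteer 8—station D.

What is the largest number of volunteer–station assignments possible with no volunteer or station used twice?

6

One maximum matching: volunteer 1-station A, volunteer 2-station G, volunteer 3-station I, volunteer 4-station D, volunteer 5-station E, volunteer 6-station B.
The set {volunteer 1, volunteer 2, volunteer 3, volunteer 4, volunteer 5, volunteer 6, volunteer 7, volunteer 8} has only 6 neighbours ({station A, station B, station D, station E, station G, station I}), so by Hall's theorem at most 6 of the 8 volunteers can be matched.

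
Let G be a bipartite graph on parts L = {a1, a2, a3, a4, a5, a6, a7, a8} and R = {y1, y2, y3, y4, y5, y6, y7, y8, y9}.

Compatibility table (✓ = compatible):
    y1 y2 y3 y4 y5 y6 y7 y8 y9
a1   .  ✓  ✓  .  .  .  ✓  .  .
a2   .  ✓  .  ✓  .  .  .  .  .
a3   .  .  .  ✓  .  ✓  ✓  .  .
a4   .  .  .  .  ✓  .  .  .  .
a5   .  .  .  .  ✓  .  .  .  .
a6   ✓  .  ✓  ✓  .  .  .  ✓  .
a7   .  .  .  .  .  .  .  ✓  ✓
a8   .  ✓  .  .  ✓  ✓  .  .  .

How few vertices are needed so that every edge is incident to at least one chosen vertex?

7

A maximum matching has 7 edges (e.g. a1–y3, a2–y4, a3–y7, a4–y5, a6–y1, a7–y8, a8–y2).
By König's theorem the minimum vertex cover has the same size. One such cover is {a1, a2, a3, a6, a7, a8, y5}.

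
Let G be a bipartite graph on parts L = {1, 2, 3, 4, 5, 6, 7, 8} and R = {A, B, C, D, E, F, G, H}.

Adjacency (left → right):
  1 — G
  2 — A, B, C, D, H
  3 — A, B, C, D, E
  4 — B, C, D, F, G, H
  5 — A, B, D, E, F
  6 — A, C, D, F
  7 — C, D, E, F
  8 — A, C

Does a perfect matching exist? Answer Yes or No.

Yes

For example, pair 1-G, 2-D, 3-A, 4-H, 5-B, 6-F, 7-E, 8-C.
Every left vertex is matched, so this is a perfect matching.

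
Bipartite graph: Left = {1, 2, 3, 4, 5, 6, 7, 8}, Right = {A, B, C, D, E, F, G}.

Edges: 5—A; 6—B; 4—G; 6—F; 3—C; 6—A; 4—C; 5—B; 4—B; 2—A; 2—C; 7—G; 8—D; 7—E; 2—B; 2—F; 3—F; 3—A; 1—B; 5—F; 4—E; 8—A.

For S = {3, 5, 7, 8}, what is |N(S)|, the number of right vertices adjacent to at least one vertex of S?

7

The union of neighbours of {3, 5, 7, 8} is {A, B, C, D, E, F, G}, which has 7 elements.
Since |N(S)| = 7 ≥ |S| = 4, Hall's condition holds for this subset.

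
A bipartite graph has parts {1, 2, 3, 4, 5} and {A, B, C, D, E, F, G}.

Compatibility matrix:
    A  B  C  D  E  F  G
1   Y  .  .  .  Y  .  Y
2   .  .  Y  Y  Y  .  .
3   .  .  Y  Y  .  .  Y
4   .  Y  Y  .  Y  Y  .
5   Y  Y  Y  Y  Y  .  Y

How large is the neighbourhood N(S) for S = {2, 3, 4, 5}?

7

The union of neighbours of {2, 3, 4, 5} is {A, B, C, D, E, F, G}, which has 7 elements.
Since |N(S)| = 7 ≥ |S| = 4, Hall's condition holds for this subset.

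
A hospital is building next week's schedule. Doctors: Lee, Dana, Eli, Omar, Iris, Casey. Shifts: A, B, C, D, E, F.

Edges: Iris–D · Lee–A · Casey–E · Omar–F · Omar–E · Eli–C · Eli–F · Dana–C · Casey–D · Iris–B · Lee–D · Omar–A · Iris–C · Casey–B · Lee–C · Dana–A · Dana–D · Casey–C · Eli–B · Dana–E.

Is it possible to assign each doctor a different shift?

Yes

A valid assignment of size 6: Lee-D, Dana-E, Eli-F, Omar-A, Iris-C, Casey-B.
All 6 doctors are covered.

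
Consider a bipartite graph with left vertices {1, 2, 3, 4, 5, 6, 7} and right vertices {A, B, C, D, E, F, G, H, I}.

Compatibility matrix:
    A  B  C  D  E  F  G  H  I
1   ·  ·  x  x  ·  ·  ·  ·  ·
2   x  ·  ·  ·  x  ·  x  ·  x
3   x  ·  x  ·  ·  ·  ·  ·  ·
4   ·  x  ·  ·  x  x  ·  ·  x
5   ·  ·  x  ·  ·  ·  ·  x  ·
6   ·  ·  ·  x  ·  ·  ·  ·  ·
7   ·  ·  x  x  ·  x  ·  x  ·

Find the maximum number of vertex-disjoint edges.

One maximum matching: 1→C, 2→I, 3→A, 4→B, 5→H, 6→D, 7→F.
All 7 left vertices are matched, so no larger matching exists.

7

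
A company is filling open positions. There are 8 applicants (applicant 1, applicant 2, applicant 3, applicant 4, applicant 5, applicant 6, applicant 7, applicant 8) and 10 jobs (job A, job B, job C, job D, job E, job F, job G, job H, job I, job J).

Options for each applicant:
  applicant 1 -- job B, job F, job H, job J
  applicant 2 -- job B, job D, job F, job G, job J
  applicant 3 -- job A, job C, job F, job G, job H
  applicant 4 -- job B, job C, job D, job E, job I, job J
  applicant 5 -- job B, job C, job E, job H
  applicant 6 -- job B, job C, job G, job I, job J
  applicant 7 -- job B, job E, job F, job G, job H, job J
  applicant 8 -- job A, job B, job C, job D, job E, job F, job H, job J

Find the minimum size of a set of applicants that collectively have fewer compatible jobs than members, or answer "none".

A matching saturating every applicant exists, for instance applicant 1→job B, applicant 2→job D, applicant 3→job H, applicant 4→job I, applicant 5→job E, applicant 6→job G, applicant 7→job F, applicant 8→job J.
By Hall's marriage theorem, this means |N(S)| ≥ |S| for every subset S, so no violating subset exists.

none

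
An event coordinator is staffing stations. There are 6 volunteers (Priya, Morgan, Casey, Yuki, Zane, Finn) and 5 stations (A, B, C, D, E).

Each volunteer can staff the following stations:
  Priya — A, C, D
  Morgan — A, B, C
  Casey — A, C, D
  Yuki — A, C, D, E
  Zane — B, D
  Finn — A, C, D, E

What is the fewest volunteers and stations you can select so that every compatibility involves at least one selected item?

5

A maximum matching has 5 edges (e.g. Priya–A, Morgan–C, Casey–D, Yuki–E, Zane–B).
By König's theorem the minimum vertex cover has the same size. One such cover is {A, B, C, D, E}.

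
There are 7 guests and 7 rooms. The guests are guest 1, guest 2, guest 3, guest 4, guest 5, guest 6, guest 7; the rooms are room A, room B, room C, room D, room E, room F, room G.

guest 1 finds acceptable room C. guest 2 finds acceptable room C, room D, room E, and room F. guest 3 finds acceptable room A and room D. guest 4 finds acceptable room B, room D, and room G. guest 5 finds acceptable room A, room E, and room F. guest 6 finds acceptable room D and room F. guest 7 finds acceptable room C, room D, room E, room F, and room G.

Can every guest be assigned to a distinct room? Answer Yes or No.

Yes

A valid assignment of size 7: guest 1→room C, guest 2→room D, guest 3→room A, guest 4→room B, guest 5→room E, guest 6→room F, guest 7→room G.
Every guest is matched, so this is a perfect matching.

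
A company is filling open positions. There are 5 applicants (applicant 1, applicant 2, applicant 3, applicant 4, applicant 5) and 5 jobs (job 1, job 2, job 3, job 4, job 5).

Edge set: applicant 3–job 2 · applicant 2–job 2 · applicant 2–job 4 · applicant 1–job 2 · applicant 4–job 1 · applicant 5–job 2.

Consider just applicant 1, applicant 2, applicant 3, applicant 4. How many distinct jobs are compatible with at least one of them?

The union of neighbours of {applicant 1, applicant 2, applicant 3, applicant 4} is {job 1, job 2, job 4}, which has 3 elements.
Since |N(S)| = 3 < |S| = 4, Hall's condition fails for this subset.

3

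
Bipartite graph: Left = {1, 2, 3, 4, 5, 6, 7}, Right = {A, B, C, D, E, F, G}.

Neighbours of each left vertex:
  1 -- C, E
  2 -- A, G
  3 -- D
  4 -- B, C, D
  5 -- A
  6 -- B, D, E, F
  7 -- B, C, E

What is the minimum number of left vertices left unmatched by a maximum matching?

One maximum matching: 1→E, 2→G, 3→D, 4→C, 5→A, 6→F, 7→B.
All 7 left vertices are matched, so no larger matching exists.
That matches 7 of the 7, leaving 0 unmatched; no matching can do better.

0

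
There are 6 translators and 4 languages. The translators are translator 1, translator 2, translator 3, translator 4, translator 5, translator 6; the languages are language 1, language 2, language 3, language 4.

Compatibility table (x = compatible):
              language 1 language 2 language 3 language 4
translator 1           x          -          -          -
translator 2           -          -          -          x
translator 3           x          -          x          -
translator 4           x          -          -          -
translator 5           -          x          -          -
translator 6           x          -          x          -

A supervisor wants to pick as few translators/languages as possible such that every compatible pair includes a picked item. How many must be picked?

4

{translator 2, translator 5, language 1, language 3} is a vertex cover of size 4: every edge has an endpoint in this set.
No smaller cover exists because translator 1–language 1, translator 2–language 4, translator 3–language 3, translator 5–language 2 is a matching of size 4, and a cover must include an endpoint of each of these disjoint edges (König's theorem).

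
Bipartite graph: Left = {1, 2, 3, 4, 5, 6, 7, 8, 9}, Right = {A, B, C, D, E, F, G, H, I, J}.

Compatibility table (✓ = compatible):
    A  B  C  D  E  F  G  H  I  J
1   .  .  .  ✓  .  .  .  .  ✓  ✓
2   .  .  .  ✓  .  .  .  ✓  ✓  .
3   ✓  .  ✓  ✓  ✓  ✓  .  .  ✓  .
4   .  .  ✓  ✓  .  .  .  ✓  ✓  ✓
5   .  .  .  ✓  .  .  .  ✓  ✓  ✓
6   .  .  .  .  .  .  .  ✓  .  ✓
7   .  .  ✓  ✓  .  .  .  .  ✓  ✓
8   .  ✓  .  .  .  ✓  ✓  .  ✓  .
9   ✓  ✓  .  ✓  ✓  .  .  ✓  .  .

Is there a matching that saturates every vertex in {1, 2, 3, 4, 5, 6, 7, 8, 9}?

The set {1, 2, 4, 5, 6, 7} has only 5 neighbours ({C, D, H, I, J}), so by Hall's theorem at most 8 of the 9 left vertices can be matched.
Hence no matching covers every left vertex.

No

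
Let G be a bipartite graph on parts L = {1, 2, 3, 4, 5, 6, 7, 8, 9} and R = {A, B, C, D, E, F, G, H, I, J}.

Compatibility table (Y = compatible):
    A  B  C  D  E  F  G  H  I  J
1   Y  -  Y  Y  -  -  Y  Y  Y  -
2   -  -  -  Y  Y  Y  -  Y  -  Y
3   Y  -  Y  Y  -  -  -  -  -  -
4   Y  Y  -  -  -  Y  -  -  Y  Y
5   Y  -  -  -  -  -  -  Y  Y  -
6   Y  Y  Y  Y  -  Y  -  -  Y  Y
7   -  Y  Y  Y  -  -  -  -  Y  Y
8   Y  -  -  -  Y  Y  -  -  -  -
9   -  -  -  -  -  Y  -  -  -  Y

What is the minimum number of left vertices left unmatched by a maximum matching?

0

For example, pair 1-G, 2-E, 3-C, 4-B, 5-I, 6-A, 7-D, 8-F, 9-J.
This saturates every left vertex, so 9 is the maximum.
That matches 9 of the 9, leaving 0 unmatched; no matching can do better.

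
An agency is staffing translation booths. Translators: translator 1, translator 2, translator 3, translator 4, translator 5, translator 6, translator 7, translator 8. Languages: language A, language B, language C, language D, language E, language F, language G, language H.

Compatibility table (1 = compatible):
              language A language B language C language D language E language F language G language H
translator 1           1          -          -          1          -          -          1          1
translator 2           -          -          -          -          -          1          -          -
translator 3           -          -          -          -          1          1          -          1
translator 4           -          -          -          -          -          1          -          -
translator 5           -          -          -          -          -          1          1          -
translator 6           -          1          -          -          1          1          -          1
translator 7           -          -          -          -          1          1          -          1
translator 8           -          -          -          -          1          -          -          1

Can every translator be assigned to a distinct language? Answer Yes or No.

The set {translator 2, translator 3, translator 4, translator 7, translator 8} has only 3 neighbours ({language E, language F, language H}), so by Hall's theorem at most 6 of the 8 translators can be matched.
Hence no matching covers every translator.

No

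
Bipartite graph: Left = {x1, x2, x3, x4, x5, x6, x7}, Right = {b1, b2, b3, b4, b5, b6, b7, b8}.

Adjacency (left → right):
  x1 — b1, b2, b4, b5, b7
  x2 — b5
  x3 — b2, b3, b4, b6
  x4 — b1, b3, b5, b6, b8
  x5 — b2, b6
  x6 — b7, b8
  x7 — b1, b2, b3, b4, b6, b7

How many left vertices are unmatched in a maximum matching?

0

A valid assignment of size 7: x1–b1, x2–b5, x3–b3, x4–b6, x5–b2, x6–b8, x7–b7.
All 7 left vertices are matched, so no larger matching exists.
That matches 7 of the 7, leaving 0 unmatched; no matching can do better.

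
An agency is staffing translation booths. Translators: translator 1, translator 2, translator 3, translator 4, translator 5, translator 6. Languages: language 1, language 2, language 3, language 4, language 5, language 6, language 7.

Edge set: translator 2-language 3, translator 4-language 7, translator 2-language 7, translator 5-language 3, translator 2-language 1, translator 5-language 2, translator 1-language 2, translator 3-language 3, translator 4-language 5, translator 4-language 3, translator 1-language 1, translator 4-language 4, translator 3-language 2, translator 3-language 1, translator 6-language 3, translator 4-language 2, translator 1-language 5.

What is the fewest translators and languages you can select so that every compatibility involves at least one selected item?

A maximum matching has 6 edges (e.g. translator 1–language 5, translator 2–language 7, translator 3–language 1, translator 4–language 4, translator 5–language 2, translator 6–language 3).
By König's theorem the minimum vertex cover has the same size. One such cover is {translator 1, translator 2, translator 3, translator 4, translator 5, translator 6}.

6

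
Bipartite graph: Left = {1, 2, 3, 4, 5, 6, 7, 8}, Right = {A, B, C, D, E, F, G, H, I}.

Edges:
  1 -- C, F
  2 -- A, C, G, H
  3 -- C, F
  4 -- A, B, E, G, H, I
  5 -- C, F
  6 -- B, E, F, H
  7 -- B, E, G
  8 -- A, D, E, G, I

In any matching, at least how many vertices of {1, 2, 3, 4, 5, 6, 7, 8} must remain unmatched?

One maximum matching: 1→C, 2→H, 3→F, 4→A, 6→B, 7→E, 8→G.
The set {1, 3, 5} has only 2 neighbours ({C, F}), so by Hall's theorem at most 7 of the 8 left vertices can be matched.
That matches 7 of the 8, leaving 1 unmatched; no matching can do better.

1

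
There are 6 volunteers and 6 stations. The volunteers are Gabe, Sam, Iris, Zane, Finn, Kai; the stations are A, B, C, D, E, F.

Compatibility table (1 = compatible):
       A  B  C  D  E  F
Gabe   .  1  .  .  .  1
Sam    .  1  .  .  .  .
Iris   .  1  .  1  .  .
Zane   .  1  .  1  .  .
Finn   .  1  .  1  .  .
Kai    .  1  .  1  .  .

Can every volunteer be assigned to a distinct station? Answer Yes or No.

The set {Sam, Iris, Zane, Finn, Kai} has only 2 neighbours ({B, D}), so by Hall's theorem at most 3 of the 6 volunteers can be matched.
Hence no matching covers every volunteer.

No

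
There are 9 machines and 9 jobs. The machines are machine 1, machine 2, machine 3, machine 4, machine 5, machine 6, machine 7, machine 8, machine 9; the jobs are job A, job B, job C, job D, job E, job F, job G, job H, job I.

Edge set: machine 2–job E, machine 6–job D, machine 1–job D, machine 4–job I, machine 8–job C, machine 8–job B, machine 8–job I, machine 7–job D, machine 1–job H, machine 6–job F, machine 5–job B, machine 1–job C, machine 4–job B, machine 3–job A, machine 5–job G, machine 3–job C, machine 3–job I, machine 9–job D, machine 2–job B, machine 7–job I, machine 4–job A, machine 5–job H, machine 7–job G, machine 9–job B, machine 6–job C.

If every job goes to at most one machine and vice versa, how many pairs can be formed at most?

9

One maximum matching: machine 1→job H, machine 2→job E, machine 3→job I, machine 4→job A, machine 5→job B, machine 6→job F, machine 7→job G, machine 8→job C, machine 9→job D.
All 9 machines are matched, so no larger matching exists.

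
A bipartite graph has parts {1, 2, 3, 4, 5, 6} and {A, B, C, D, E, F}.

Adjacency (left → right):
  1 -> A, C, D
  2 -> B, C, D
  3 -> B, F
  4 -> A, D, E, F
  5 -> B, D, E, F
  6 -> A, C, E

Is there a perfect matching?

Yes

For example, pair 1→A, 2→C, 3→F, 4→D, 5→B, 6→E.
Every left vertex is matched, so this is a perfect matching.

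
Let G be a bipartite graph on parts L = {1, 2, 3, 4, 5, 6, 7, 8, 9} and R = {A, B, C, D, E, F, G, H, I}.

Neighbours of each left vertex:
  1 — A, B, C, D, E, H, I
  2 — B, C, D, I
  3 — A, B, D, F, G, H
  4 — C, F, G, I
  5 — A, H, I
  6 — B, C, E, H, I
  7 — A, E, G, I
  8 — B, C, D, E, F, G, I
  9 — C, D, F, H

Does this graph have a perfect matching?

For example, pair 1-A, 2-B, 3-G, 4-C, 5-H, 6-E, 7-I, 8-D, 9-F.
All 9 left vertices are covered.

Yes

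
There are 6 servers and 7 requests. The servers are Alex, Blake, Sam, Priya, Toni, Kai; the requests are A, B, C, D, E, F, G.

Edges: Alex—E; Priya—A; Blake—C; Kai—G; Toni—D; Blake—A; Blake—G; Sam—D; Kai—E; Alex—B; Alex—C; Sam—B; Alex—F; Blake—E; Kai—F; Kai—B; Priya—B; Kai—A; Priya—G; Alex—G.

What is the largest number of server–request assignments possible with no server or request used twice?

One maximum matching: Alex→E, Blake→C, Sam→B, Priya→A, Toni→D, Kai→G.
This saturates every server, so 6 is the maximum.

6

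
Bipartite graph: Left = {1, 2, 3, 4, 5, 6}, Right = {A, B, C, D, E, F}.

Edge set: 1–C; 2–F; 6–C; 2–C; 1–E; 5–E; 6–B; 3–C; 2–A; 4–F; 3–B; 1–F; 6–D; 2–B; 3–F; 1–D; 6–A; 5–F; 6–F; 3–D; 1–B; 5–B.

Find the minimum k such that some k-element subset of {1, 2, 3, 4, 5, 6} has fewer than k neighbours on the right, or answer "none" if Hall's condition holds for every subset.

A matching saturating every left vertex exists, for instance 1→E, 2→C, 3→D, 4→F, 5→B, 6→A.
By Hall's marriage theorem, this means |N(S)| ≥ |S| for every subset S, so no violating subset exists.

none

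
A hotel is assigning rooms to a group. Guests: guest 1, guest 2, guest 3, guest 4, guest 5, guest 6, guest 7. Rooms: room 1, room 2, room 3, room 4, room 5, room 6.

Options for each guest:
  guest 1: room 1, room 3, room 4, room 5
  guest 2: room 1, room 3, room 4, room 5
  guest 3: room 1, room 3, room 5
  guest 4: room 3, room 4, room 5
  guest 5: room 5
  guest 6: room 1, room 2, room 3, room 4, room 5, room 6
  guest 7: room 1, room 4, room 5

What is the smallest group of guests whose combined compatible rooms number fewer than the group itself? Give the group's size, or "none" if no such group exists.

Take S = {guest 1, guest 2, guest 3, guest 4, guest 5}. Its neighbourhood is {room 1, room 3, room 4, room 5}, so |N(S)| = 4 < |S| = 5.
Every subset of size less than 5 has at least as many neighbours as members, so 5 is the minimum.

5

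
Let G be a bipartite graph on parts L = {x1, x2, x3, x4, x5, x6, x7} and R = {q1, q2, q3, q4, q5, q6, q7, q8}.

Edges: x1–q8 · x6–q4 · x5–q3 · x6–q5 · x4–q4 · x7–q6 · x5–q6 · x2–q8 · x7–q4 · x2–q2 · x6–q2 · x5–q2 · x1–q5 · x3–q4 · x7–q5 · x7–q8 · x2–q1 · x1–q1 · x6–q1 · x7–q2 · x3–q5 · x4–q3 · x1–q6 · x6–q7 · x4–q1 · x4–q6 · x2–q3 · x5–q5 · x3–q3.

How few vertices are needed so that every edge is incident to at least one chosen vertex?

7

{x1, x2, x3, x4, x5, x6, x7} is a vertex cover of size 7: every edge has an endpoint in this set.
No smaller cover exists because x1–q5, x2–q8, x3–q3, x4–q4, x5–q2, x6–q7, x7–q6 is a matching of size 7, and a cover must include an endpoint of each of these disjoint edges (König's theorem).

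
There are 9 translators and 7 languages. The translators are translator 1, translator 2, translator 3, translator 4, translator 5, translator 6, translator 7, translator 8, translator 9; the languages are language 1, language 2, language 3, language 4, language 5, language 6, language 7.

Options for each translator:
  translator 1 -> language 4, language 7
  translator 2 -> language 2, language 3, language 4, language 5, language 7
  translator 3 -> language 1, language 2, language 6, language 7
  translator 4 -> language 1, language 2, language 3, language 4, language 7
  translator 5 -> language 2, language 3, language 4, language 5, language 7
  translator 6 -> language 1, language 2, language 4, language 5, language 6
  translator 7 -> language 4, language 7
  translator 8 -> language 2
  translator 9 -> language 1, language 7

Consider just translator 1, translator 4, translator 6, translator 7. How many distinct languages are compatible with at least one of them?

7

The union of neighbours of {translator 1, translator 4, translator 6, translator 7} is {language 1, language 2, language 3, language 4, language 5, language 6, language 7}, which has 7 elements.
Since |N(S)| = 7 ≥ |S| = 4, Hall's condition holds for this subset.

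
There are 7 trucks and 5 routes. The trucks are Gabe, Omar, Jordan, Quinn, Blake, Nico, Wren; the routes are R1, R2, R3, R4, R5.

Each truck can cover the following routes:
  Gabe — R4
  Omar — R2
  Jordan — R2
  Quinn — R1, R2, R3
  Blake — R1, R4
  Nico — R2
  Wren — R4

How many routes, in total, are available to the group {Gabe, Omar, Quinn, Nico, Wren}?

4

The union of neighbours of {Gabe, Omar, Quinn, Nico, Wren} is {R1, R2, R3, R4}, which has 4 elements.
Since |N(S)| = 4 < |S| = 5, Hall's condition fails for this subset.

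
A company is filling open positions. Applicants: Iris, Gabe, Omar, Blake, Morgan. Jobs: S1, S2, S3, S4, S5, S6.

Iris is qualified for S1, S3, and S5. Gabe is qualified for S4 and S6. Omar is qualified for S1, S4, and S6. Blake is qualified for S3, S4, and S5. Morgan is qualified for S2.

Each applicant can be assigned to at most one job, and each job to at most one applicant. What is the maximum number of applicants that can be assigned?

One maximum matching: Iris→S3, Gabe→S6, Omar→S1, Blake→S4, Morgan→S2.
All 5 applicants are matched, so no larger matching exists.

5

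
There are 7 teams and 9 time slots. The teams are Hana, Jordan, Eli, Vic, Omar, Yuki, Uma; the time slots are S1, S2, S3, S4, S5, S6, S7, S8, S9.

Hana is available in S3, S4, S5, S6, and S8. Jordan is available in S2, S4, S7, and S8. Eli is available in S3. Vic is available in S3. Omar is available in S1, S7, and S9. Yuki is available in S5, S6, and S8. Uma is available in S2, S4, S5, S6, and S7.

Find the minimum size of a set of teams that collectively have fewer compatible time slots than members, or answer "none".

2

Take S = {Eli, Vic}. Its neighbourhood is {S3}, so |N(S)| = 1 < |S| = 2.
No single vertex violates Hall's condition since each has at least one neighbour, so 2 is the minimum.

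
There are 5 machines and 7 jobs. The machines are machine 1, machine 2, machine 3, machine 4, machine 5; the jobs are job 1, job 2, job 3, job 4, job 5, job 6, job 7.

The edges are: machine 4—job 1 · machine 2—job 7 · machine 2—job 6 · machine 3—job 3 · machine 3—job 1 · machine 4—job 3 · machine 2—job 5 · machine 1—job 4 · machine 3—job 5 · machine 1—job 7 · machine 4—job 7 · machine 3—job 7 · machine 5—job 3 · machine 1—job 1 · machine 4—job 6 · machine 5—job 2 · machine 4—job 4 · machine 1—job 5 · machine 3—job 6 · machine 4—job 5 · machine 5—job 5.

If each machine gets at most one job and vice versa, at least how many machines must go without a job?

0

For example, pair machine 1-job 1, machine 2-job 6, machine 3-job 7, machine 4-job 5, machine 5-job 2.
All 5 machines are matched, so no larger matching exists.
That matches 5 of the 5, leaving 0 unmatched; no matching can do better.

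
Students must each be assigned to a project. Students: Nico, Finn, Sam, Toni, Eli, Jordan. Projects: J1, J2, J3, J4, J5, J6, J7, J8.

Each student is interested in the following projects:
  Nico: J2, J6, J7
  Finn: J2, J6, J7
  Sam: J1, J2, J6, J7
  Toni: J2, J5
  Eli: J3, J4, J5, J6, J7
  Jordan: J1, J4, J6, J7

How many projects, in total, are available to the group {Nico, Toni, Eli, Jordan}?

The union of neighbours of {Nico, Toni, Eli, Jordan} is {J1, J2, J3, J4, J5, J6, J7}, which has 7 elements.
Since |N(S)| = 7 ≥ |S| = 4, Hall's condition holds for this subset.

7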